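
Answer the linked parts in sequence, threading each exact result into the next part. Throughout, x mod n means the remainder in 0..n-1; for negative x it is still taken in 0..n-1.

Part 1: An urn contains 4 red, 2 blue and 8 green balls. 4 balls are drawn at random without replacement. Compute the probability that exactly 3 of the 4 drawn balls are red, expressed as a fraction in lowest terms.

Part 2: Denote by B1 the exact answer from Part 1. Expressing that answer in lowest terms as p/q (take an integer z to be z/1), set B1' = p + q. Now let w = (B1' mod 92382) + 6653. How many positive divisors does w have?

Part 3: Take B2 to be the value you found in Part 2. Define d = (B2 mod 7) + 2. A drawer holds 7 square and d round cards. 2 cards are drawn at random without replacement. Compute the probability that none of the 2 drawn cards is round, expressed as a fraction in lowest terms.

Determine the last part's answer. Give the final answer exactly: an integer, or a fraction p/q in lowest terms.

7/26

Part 1: total draws C(14,4) = 1001; favorable C(4,3)*C(10,1) = 40; P = 40/1001; answer 40/1001
Part 2: B1 = 40/1001; threaded value p + q = 1041; w = 7694; 7694 = 2 * 3847; number of divisors = (1+1) * (1+1) = 4; answer 4
Part 3: B2 = 4; d = 6; total draws C(13,2) = 78; favorable C(7,2) = 21; P = 7/26; answer 7/26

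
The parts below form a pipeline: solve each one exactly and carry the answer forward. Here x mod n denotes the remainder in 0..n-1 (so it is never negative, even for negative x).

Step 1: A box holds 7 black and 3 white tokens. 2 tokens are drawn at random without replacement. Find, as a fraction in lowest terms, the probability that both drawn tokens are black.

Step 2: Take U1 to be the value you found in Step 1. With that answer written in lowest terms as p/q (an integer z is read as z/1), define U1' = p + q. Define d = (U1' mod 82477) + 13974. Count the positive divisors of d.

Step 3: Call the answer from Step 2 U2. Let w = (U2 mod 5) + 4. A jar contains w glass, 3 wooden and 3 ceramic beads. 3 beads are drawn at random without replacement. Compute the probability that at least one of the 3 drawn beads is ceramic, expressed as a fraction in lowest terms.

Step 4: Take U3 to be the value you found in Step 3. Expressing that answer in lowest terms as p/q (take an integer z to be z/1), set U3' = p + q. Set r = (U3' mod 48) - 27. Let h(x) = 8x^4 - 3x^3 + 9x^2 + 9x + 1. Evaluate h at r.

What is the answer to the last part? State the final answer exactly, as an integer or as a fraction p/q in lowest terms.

Step 1: total draws C(10,2) = 45; favorable C(7,2) = 21; P = 7/15; answer 7/15
Step 2: U1 = 7/15; threaded value p + q = 22; d = 13996; 13996 = 2^2 * 3499; number of divisors = (2+1) * (1+1) = 6; answer 6
Step 3: U2 = 6; w = 5; total draws C(11,3) = 165; complement C(8,3) = 56; favorable 165 - 56 = 109; P = 109/165; answer 109/165
Step 4: U3 = 109/165; threaded value p + q = 274; r = 7; 8*(7)^4 - 3*(7)^3 + 9*(7)^2 + 9*(7)^1 + 1 = (19208) + (-1029) + (441) + (63) + (1) = 18684; answer 18684

18684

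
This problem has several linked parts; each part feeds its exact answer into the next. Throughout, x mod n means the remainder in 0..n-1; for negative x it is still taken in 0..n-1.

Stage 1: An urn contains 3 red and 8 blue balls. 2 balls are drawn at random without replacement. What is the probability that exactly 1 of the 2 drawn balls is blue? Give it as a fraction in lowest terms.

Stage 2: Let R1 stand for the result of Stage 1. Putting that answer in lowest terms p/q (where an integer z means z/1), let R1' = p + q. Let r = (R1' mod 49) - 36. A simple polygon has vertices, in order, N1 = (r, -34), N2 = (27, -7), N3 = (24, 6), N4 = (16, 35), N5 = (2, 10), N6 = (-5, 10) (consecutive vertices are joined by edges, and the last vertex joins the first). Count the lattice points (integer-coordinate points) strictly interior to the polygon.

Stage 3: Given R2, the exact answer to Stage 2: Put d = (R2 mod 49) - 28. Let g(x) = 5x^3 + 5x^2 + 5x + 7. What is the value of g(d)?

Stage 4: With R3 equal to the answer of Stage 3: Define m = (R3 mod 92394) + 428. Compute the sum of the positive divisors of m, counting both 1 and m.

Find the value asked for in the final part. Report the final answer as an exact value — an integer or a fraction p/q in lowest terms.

Stage 1: total draws C(11,2) = 55; favorable C(8,1)*C(3,1) = 24; P = 24/55; answer 24/55
Stage 2: R1 = 24/55; threaded value p + q = 79; r = -6; cross terms: (-6*-7 - 27*-34)=960, (27*6 - 24*-7)=330, (24*35 - 16*6)=744, (16*10 - 2*35)=90, (2*10 - -5*10)=70, (-5*-34 - -6*10)=230; twice the area = |2424| = 2424; area = 1212; boundary points = 3 + 1 + 1 + 1 + 7 + 1 = 14; strictly interior points = area - boundary/2 + 1 = 1206; answer 1206
Stage 3: R2 = 1206; d = 2; 5*(2)^3 + 5*(2)^2 + 5*(2)^1 + 7 = (40) + (20) + (10) + (7) = 77; answer 77
Stage 4: R3 = 77; m = 505; 505 = 5 * 101; sigma = (1 + 5) * (1 + 101) = 6 * 102 = 612; answer 612

612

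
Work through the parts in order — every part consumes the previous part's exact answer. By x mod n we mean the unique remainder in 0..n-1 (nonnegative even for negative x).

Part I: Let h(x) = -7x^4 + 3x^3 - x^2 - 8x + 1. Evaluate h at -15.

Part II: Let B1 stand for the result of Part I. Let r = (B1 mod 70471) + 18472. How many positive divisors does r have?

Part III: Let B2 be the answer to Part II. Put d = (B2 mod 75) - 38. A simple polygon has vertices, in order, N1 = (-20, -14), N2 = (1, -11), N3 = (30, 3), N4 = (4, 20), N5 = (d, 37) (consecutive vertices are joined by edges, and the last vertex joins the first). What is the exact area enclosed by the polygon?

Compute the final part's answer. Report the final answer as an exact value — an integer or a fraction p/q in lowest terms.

Part I: -7*(-15)^4 + 3*(-15)^3 - 1*(-15)^2 - 8*(-15)^1 + 1 = (-354375) + (-10125) + (-225) + (120) + (1) = -364604; answer -364604
Part II: B1 = -364604; r = 76694; 76694 = 2 * 31 * 1237; number of divisors = (1+1) * (1+1) * (1+1) = 8; answer 8
Part III: B2 = 8; d = -30; cross terms: (-20*-11 - 1*-14)=234, (1*3 - 30*-11)=333, (30*20 - 4*3)=588, (4*37 - -30*20)=748, (-30*-14 - -20*37)=1160; twice the area = |3063| = 3063; area = 3063/2; answer 3063/2

3063/2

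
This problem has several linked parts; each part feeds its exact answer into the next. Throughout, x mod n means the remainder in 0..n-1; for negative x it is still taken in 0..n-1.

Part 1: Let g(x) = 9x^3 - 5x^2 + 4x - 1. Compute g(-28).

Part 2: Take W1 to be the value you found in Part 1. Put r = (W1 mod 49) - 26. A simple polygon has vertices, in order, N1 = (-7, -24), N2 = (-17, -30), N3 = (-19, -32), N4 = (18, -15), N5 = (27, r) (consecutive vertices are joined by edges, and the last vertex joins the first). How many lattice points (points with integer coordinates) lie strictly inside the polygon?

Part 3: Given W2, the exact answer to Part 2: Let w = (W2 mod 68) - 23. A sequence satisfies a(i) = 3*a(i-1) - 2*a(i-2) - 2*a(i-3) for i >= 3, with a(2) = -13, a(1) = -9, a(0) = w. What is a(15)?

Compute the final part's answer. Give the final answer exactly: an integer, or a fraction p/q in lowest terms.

-93991

Part 1: 9*(-28)^3 - 5*(-28)^2 + 4*(-28)^1 - 1 = (-197568) + (-3920) + (-112) + (-1) = -201601; answer -201601
Part 2: W1 = -201601; r = 8; cross terms: (-7*-30 - -17*-24)=-198, (-17*-32 - -19*-30)=-26, (-19*-15 - 18*-32)=861, (18*8 - 27*-15)=549, (27*-24 - -7*8)=-592; twice the area = |594| = 594; area = 297; boundary points = 2 + 2 + 1 + 1 + 2 = 8; strictly interior points = area - boundary/2 + 1 = 294; answer 294
Part 3: W2 = 294; w = -1; a(3) = 3*(-13) - 2*(-9) - 2*(-1) = -19; iterating: a(3)=-19, a(4)=-13, a(5)=25, a(6)=139, a(7)=393, a(8)=851, a(9)=1489, a(10)=1979, a(11)=1257, a(12)=-3165, a(13)=-15967, a(14)=-44085, a(15)=-93991; answer -93991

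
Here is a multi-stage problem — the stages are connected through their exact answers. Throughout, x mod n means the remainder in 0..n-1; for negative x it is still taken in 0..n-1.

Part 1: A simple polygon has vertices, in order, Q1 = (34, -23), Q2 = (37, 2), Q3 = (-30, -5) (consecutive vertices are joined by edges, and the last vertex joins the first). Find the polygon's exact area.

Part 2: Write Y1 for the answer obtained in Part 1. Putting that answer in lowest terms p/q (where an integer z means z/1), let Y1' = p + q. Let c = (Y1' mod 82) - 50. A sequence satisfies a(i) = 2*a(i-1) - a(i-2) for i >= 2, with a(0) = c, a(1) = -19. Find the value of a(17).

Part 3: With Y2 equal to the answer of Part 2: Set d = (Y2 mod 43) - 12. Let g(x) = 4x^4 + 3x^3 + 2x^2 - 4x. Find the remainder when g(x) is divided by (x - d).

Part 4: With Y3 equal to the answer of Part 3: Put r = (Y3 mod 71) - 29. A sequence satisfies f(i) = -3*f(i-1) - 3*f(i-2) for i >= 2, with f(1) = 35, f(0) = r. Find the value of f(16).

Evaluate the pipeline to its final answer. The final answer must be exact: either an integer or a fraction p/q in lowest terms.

Part 1: cross terms: (34*2 - 37*-23)=919, (37*-5 - -30*2)=-125, (-30*-23 - 34*-5)=860; twice the area = |1654| = 1654; area = 827; answer 827
Part 2: Y1 = 827; threaded value p + q = 828; c = -42; a(2) = 2*(-19) - 1*(-42) = 4; iterating: a(2)=4, a(3)=27, a(4)=50, a(5)=73, a(6)=96, a(7)=119, a(8)=142, a(9)=165, a(10)=188, a(11)=211, a(12)=234, a(13)=257, a(14)=280, a(15)=303, a(16)=326, a(17)=349; answer 349
Part 3: Y2 = 349; d = -7; remainder = value at the root: 4*(-7)^4 + 3*(-7)^3 + 2*(-7)^2 - 4*(-7)^1 = (9604) + (-1029) + (98) + (28) = 8701; answer 8701
Part 4: Y3 = 8701; r = 10; f(2) = -3*(35) - 3*(10) = -135; iterating: f(2)=-135, f(3)=300, f(4)=-495, f(5)=585, f(6)=-270, f(7)=-945, f(8)=3645, f(9)=-8100, f(10)=13365, f(11)=-15795, f(12)=7290, f(13)=25515, f(14)=-98415, f(15)=218700, f(16)=-360855; answer -360855

-360855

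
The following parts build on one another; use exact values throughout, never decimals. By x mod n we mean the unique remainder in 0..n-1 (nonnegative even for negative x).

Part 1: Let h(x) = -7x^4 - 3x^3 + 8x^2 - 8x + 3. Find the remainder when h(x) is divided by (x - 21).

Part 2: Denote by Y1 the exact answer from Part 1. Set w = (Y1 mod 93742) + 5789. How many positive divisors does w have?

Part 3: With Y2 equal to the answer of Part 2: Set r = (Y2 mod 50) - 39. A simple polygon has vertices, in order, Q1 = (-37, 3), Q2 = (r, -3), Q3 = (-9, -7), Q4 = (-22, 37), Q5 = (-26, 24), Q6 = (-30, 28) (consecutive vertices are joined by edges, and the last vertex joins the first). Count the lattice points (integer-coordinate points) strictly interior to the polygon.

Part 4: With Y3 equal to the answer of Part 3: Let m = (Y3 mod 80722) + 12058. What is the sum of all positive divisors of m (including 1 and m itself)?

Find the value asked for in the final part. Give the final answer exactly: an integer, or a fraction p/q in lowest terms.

14400

Part 1: remainder = value at the root: -7*(21)^4 - 3*(21)^3 + 8*(21)^2 - 8*(21)^1 + 3 = (-1361367) + (-27783) + (3528) + (-168) + (3) = -1385787; answer -1385787
Part 2: Y1 = -1385787; w = 26132; 26132 = 2^2 * 47 * 139; number of divisors = (2+1) * (1+1) * (1+1) = 12; answer 12
Part 3: Y2 = 12; r = -27; cross terms: (-37*-3 - -27*3)=192, (-27*-7 - -9*-3)=162, (-9*37 - -22*-7)=-487, (-22*24 - -26*37)=434, (-26*28 - -30*24)=-8, (-30*3 - -37*28)=946; twice the area = |1239| = 1239; area = 1239/2; boundary points = 2 + 2 + 1 + 1 + 4 + 1 = 11; strictly interior points = area - boundary/2 + 1 = 615; answer 615
Part 4: Y3 = 615; m = 12673; 12673 = 19 * 23 * 29; sigma = (1 + 19) * (1 + 23) * (1 + 29) = 20 * 24 * 30 = 14400; answer 14400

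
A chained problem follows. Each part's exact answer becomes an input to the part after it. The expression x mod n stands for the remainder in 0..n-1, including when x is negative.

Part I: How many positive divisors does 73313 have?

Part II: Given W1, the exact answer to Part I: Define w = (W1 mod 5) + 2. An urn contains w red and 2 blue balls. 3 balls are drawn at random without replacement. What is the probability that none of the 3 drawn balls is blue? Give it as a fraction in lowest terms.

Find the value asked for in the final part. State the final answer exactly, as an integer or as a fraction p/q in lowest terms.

5/14

Part I: 73313 = 167 * 439; number of divisors = (1+1) * (1+1) = 4; answer 4
Part II: W1 = 4; w = 6; total draws C(8,3) = 56; favorable C(6,3) = 20; P = 5/14; answer 5/14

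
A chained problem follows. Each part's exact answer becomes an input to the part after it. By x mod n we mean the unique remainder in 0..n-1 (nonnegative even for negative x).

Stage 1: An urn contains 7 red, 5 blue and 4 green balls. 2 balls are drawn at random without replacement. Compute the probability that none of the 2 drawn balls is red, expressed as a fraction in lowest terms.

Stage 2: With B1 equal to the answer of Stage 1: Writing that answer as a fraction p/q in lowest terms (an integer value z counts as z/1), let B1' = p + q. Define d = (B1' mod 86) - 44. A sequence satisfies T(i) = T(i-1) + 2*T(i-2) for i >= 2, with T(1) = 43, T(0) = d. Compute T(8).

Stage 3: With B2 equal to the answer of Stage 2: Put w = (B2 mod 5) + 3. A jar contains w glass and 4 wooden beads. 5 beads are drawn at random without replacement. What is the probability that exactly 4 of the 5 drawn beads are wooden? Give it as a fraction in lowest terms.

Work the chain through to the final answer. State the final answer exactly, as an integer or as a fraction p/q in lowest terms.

1/66

Stage 1: total draws C(16,2) = 120; favorable C(9,2) = 36; P = 3/10; answer 3/10
Stage 2: B1 = 3/10; threaded value p + q = 13; d = -31; T(2) = 1*(43) + 2*(-31) = -19; iterating: T(2)=-19, T(3)=67, T(4)=29, T(5)=163, T(6)=221, T(7)=547, T(8)=989; answer 989
Stage 3: B2 = 989; w = 7; total draws C(11,5) = 462; favorable C(4,4)*C(7,1) = 7; P = 1/66; answer 1/66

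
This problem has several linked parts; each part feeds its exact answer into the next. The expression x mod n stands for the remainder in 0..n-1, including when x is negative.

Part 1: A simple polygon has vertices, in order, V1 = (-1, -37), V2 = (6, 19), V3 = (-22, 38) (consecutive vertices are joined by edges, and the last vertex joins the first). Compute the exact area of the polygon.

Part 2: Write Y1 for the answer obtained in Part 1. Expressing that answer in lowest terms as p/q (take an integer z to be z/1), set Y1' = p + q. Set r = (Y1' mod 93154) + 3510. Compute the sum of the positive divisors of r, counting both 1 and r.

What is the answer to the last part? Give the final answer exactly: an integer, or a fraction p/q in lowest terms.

Part 1: cross terms: (-1*19 - 6*-37)=203, (6*38 - -22*19)=646, (-22*-37 - -1*38)=852; twice the area = |1701| = 1701; area = 1701/2; answer 1701/2
Part 2: Y1 = 1701/2; threaded value p + q = 1703; r = 5213; 5213 = 13 * 401; sigma = (1 + 13) * (1 + 401) = 14 * 402 = 5628; answer 5628

5628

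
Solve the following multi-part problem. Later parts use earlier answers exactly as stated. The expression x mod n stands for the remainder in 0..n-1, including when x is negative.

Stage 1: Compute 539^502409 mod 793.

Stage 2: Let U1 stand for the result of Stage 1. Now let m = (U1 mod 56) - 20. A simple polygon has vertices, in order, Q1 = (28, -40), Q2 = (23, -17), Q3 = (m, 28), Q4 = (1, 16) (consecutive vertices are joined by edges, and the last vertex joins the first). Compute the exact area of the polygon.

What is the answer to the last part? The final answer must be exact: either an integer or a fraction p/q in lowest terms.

1529/2

Stage 1: squarings mod 793: 539^1=539, 539^2=283, 539^4=789, 539^8=16, 539^16=256, 539^32=510, 539^64=789, 539^128=16, 539^256=256, 539^512=510, 539^1024=789, 539^2048=16, 539^4096=256, 539^8192=510, 539^16384=789, 539^32768=16, 539^65536=256, 539^131072=510, 539^262144=789; 539^502409 = 539^1 * 539^8 * 539^128 * 539^512 * 539^2048 * 539^8192 * 539^32768 * 539^65536 * 539^131072 * 539^262144 = 665 (mod 793); answer 665
Stage 2: U1 = 665; m = 29; cross terms: (28*-17 - 23*-40)=444, (23*28 - 29*-17)=1137, (29*16 - 1*28)=436, (1*-40 - 28*16)=-488; twice the area = |1529| = 1529; area = 1529/2; answer 1529/2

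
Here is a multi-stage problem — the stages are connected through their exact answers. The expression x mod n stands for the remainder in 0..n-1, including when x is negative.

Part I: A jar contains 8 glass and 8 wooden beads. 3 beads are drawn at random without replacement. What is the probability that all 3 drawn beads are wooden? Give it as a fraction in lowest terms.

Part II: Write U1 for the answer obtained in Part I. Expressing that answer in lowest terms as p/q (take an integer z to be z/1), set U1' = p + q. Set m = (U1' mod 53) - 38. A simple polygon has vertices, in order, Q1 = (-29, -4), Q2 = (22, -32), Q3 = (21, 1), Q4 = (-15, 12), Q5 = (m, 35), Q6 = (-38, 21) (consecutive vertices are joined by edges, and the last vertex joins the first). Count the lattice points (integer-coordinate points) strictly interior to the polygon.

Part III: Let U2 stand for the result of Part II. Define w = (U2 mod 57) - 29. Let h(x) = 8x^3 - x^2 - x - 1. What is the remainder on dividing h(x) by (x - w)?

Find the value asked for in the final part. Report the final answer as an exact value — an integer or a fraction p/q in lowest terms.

Part I: total draws C(16,3) = 560; favorable C(8,3) = 56; P = 1/10; answer 1/10
Part II: U1 = 1/10; threaded value p + q = 11; m = -27; cross terms: (-29*-32 - 22*-4)=1016, (22*1 - 21*-32)=694, (21*12 - -15*1)=267, (-15*35 - -27*12)=-201, (-27*21 - -38*35)=763, (-38*-4 - -29*21)=761; twice the area = |3300| = 3300; area = 1650; boundary points = 1 + 1 + 1 + 1 + 1 + 1 = 6; strictly interior points = area - boundary/2 + 1 = 1648; answer 1648
Part III: U2 = 1648; w = 23; remainder = value at the root: 8*(23)^3 - 1*(23)^2 - 1*(23)^1 - 1 = (97336) + (-529) + (-23) + (-1) = 96783; answer 96783

96783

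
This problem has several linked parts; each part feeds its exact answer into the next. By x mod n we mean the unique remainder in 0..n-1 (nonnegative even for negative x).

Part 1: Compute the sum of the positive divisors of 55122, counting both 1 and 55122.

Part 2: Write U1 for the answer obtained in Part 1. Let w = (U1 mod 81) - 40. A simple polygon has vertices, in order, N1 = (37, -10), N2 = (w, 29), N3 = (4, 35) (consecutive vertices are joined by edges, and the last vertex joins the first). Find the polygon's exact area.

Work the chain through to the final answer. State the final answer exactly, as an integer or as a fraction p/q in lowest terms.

Part 1: 55122 = 2 * 3 * 9187; sigma = (1 + 2) * (1 + 3) * (1 + 9187) = 3 * 4 * 9188 = 110256; answer 110256
Part 2: U1 = 110256; w = -25; cross terms: (37*29 - -25*-10)=823, (-25*35 - 4*29)=-991, (4*-10 - 37*35)=-1335; twice the area = |-1503| = 1503; area = 1503/2; answer 1503/2

1503/2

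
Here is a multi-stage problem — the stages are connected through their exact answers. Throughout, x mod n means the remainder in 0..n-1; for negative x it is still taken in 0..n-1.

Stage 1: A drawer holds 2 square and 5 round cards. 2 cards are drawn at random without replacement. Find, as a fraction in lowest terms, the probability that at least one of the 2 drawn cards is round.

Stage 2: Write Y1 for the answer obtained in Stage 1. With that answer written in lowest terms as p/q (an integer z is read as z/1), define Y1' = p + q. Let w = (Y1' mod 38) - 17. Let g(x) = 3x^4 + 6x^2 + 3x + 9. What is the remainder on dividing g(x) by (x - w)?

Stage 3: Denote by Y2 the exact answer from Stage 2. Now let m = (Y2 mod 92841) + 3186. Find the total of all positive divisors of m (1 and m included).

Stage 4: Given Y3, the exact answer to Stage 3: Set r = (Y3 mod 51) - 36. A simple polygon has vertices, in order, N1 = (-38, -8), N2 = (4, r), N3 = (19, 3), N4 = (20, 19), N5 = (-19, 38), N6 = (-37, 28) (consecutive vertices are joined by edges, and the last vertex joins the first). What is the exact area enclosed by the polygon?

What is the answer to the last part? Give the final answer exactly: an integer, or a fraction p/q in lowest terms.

Stage 1: total draws C(7,2) = 21; complement C(2,2) = 1; favorable 21 - 1 = 20; P = 20/21; answer 20/21
Stage 2: Y1 = 20/21; threaded value p + q = 41; w = -14; remainder = value at the root: 3*(-14)^4 + 6*(-14)^2 + 3*(-14)^1 + 9 = (115248) + (1176) + (-42) + (9) = 116391; answer 116391
Stage 3: Y2 = 116391; m = 26736; 26736 = 2^4 * 3 * 557; sigma = (1 + 2 + 4 + 8 + 16) * (1 + 3) * (1 + 557) = 31 * 4 * 558 = 69192; answer 69192
Stage 4: Y3 = 69192; r = 0; cross terms: (-38*0 - 4*-8)=32, (4*3 - 19*0)=12, (19*19 - 20*3)=301, (20*38 - -19*19)=1121, (-19*28 - -37*38)=874, (-37*-8 - -38*28)=1360; twice the area = |3700| = 3700; area = 1850; answer 1850

1850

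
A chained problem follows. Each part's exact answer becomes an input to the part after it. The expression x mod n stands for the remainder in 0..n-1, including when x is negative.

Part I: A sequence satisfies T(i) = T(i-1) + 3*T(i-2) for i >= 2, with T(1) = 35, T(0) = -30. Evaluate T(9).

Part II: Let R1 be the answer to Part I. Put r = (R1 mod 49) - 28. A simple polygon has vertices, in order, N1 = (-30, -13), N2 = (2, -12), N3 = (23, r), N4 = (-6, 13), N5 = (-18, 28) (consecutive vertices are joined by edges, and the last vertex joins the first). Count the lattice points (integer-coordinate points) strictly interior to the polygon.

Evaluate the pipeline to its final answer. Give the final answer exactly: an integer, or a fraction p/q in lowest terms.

Part I: T(2) = 1*(35) + 3*(-30) = -55; iterating: T(2)=-55, T(3)=50, T(4)=-115, T(5)=35, T(6)=-310, T(7)=-205, T(8)=-1135, T(9)=-1750; answer -1750
Part II: R1 = -1750; r = -14; cross terms: (-30*-12 - 2*-13)=386, (2*-14 - 23*-12)=248, (23*13 - -6*-14)=215, (-6*28 - -18*13)=66, (-18*-13 - -30*28)=1074; twice the area = |1989| = 1989; area = 1989/2; boundary points = 1 + 1 + 1 + 3 + 1 = 7; strictly interior points = area - boundary/2 + 1 = 992; answer 992

992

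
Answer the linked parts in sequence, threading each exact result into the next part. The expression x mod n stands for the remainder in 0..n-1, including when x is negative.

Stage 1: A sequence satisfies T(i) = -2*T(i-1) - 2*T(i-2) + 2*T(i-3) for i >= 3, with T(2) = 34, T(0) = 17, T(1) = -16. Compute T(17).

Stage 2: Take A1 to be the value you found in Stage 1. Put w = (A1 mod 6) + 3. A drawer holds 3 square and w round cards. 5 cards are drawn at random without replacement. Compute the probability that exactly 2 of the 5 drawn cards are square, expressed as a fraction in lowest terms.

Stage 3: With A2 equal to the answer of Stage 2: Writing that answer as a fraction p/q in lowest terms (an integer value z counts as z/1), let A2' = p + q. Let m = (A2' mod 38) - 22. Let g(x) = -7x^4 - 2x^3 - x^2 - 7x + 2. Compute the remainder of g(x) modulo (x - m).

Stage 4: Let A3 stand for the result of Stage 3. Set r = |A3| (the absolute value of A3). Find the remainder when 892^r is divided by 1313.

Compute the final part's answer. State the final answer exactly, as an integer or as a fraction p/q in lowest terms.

Stage 1: T(3) = -2*(34) - 2*(-16) + 2*(17) = -2; iterating: T(3)=-2, T(4)=-96, T(5)=264, T(6)=-340, T(7)=-40, T(8)=1288, T(9)=-3176, T(10)=3696, T(11)=1536, T(12)=-16816, T(13)=37952, T(14)=-39200, T(15)=-31136, T(16)=216576, T(17)=-449280; answer -449280
Stage 2: A1 = -449280; w = 3; total draws C(6,5) = 6; favorable C(3,2)*C(3,3) = 3; P = 1/2; answer 1/2
Stage 3: A2 = 1/2; threaded value p + q = 3; m = -19; remainder = value at the root: -7*(-19)^4 - 2*(-19)^3 - 1*(-19)^2 - 7*(-19)^1 + 2 = (-912247) + (13718) + (-361) + (133) + (2) = -898755; answer -898755
Stage 4: A3 = -898755; r = 898755; squarings mod 1313: 892^1=892, 892^2=1299, 892^4=196, 892^8=339, 892^16=690, 892^32=794, 892^64=196, 892^128=339, 892^256=690, 892^512=794, 892^1024=196, 892^2048=339, 892^4096=690, 892^8192=794, 892^16384=196, 892^32768=339, 892^65536=690, 892^131072=794, 892^262144=196, 892^524288=339; 892^898755 = 892^1 * 892^2 * 892^64 * 892^128 * 892^512 * 892^1024 * 892^4096 * 892^8192 * 892^32768 * 892^65536 * 892^262144 * 892^524288 = 304 (mod 1313); answer 304

304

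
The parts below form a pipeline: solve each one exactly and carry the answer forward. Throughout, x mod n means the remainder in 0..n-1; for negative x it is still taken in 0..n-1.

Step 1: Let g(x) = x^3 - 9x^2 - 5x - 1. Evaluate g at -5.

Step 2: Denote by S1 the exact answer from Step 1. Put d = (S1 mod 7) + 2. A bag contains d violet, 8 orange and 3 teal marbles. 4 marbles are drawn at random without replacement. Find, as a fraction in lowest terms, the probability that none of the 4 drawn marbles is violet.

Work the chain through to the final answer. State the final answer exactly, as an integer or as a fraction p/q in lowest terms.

33/182

Step 1: 1*(-5)^3 - 9*(-5)^2 - 5*(-5)^1 - 1 = (-125) + (-225) + (25) + (-1) = -326; answer -326
Step 2: S1 = -326; d = 5; total draws C(16,4) = 1820; favorable C(11,4) = 330; P = 33/182; answer 33/182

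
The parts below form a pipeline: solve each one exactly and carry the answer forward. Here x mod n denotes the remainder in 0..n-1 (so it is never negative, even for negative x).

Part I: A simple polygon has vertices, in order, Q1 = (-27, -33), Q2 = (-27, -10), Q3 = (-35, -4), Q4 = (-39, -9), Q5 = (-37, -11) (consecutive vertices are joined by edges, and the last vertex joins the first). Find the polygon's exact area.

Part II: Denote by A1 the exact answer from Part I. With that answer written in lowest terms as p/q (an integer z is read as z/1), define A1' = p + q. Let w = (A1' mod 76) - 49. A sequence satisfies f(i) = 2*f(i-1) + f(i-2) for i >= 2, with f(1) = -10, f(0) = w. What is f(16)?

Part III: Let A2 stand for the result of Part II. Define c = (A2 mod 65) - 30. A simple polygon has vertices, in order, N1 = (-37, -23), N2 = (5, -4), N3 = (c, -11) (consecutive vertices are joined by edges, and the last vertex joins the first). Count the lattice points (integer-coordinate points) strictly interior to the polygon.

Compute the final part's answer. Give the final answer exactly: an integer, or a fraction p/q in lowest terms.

90

Part I: cross terms: (-27*-10 - -27*-33)=-621, (-27*-4 - -35*-10)=-242, (-35*-9 - -39*-4)=159, (-39*-11 - -37*-9)=96, (-37*-33 - -27*-11)=924; twice the area = |316| = 316; area = 158; answer 158
Part II: A1 = 158; threaded value p + q = 159; w = -42; f(2) = 2*(-10) + 1*(-42) = -62; iterating: f(2)=-62, f(3)=-134, f(4)=-330, f(5)=-794, f(6)=-1918, f(7)=-4630, f(8)=-11178, f(9)=-26986, f(10)=-65150, f(11)=-157286, f(12)=-379722, f(13)=-916730, f(14)=-2213182, f(15)=-5343094, f(16)=-12899370; answer -12899370
Part III: A2 = -12899370; c = -20; cross terms: (-37*-4 - 5*-23)=263, (5*-11 - -20*-4)=-135, (-20*-23 - -37*-11)=53; twice the area = |181| = 181; area = 181/2; boundary points = 1 + 1 + 1 = 3; strictly interior points = area - boundary/2 + 1 = 90; answer 90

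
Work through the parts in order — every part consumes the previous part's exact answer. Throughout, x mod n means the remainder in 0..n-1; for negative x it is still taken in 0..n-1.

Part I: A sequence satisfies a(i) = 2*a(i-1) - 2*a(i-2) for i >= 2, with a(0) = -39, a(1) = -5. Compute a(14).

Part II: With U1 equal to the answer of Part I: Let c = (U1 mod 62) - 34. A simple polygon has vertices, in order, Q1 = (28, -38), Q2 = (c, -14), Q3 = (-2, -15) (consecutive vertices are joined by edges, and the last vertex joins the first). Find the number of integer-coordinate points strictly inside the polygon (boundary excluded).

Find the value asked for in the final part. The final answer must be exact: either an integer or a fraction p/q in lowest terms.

216

Part I: a(2) = 2*(-5) - 2*(-39) = 68; iterating: a(2)=68, a(3)=146, a(4)=156, a(5)=20, a(6)=-272, a(7)=-584, a(8)=-624, a(9)=-80, a(10)=1088, a(11)=2336, a(12)=2496, a(13)=320, a(14)=-4352; answer -4352
Part II: U1 = -4352; c = 16; cross terms: (28*-14 - 16*-38)=216, (16*-15 - -2*-14)=-268, (-2*-38 - 28*-15)=496; twice the area = |444| = 444; area = 222; boundary points = 12 + 1 + 1 = 14; strictly interior points = area - boundary/2 + 1 = 216; answer 216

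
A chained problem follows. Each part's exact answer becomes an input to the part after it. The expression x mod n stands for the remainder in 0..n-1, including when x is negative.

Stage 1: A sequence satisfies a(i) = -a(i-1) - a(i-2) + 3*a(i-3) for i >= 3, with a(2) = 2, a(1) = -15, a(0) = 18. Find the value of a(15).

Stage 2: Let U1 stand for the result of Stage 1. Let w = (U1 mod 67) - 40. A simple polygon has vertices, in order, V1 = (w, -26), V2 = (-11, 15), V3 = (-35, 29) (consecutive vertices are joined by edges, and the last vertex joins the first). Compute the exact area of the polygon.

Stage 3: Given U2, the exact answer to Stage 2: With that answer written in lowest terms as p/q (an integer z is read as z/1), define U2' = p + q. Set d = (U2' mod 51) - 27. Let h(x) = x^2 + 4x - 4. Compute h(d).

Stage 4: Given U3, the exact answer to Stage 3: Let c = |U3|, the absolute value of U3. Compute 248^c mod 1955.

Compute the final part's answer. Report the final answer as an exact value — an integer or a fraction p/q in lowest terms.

1503

Stage 1: a(3) = -1*(2) - 1*(-15) + 3*(18) = 67; iterating: a(3)=67, a(4)=-114, a(5)=53, a(6)=262, a(7)=-657, a(8)=554, a(9)=889, a(10)=-3414, a(11)=4187, a(12)=1894, a(13)=-16323, a(14)=26990, a(15)=-4985; answer -4985
Stage 2: U1 = -4985; w = 0; cross terms: (0*15 - -11*-26)=-286, (-11*29 - -35*15)=206, (-35*-26 - 0*29)=910; twice the area = |830| = 830; area = 415; answer 415
Stage 3: U2 = 415; threaded value p + q = 416; d = -19; 1*(-19)^2 + 4*(-19)^1 - 4 = (361) + (-76) + (-4) = 281; answer 281
Stage 4: U3 = 281; c = 281; squarings mod 1955: 248^1=248, 248^2=899, 248^4=786, 248^8=16, 248^16=256, 248^32=1021, 248^64=426, 248^128=1616, 248^256=1531; 248^281 = 248^1 * 248^8 * 248^16 * 248^256 = 1503 (mod 1955); answer 1503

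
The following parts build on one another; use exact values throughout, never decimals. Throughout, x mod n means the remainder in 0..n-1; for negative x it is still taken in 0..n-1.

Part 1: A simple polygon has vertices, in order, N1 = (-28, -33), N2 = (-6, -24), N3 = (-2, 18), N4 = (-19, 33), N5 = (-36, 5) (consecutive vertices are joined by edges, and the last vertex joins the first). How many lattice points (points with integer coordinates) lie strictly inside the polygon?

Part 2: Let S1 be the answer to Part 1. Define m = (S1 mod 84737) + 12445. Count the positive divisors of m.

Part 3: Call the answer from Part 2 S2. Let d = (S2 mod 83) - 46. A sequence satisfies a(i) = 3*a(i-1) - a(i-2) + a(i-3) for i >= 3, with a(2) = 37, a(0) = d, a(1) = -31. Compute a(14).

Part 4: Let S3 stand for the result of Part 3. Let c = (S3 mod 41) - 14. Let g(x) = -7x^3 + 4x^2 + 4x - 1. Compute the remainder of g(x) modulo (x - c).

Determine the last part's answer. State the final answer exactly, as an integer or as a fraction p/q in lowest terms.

-369

Part 1: cross terms: (-28*-24 - -6*-33)=474, (-6*18 - -2*-24)=-156, (-2*33 - -19*18)=276, (-19*5 - -36*33)=1093, (-36*-33 - -28*5)=1328; twice the area = |3015| = 3015; area = 3015/2; boundary points = 1 + 2 + 1 + 1 + 2 = 7; strictly interior points = area - boundary/2 + 1 = 1505; answer 1505
Part 2: S1 = 1505; m = 13950; 13950 = 2 * 3^2 * 5^2 * 31; number of divisors = (1+1) * (2+1) * (2+1) * (1+1) = 36; answer 36
Part 3: S2 = 36; d = -10; a(3) = 3*(37) - 1*(-31) + 1*(-10) = 132; iterating: a(3)=132, a(4)=328, a(5)=889, a(6)=2471, a(7)=6852, a(8)=18974, a(9)=52541, a(10)=145501, a(11)=402936, a(12)=1115848, a(13)=3090109, a(14)=8557415; answer 8557415
Part 4: S3 = 8557415; c = 4; remainder = value at the root: -7*(4)^3 + 4*(4)^2 + 4*(4)^1 - 1 = (-448) + (64) + (16) + (-1) = -369; answer -369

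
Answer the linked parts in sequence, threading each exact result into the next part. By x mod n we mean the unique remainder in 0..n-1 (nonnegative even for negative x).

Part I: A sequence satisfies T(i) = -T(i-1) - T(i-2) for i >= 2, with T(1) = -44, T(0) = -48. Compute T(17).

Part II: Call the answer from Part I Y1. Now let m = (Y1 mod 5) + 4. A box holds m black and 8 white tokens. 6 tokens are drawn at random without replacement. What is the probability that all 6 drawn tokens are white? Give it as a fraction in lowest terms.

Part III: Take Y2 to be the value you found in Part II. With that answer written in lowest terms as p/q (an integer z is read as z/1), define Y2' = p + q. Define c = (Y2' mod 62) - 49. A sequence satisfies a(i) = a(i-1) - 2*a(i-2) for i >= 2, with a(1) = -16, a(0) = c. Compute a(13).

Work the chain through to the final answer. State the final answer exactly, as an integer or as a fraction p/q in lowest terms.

Part I: T(2) = -1*(-44) - 1*(-48) = 92; iterating: T(2)=92, T(3)=-48, T(4)=-44, T(5)=92, T(6)=-48, T(7)=-44, T(8)=92, T(9)=-48, T(10)=-44, T(11)=92, T(12)=-48, T(13)=-44, T(14)=92, T(15)=-48, T(16)=-44, T(17)=92; answer 92
Part II: Y1 = 92; m = 6; total draws C(14,6) = 3003; favorable C(8,6) = 28; P = 4/429; answer 4/429
Part III: Y2 = 4/429; threaded value p + q = 433; c = 12; a(2) = 1*(-16) - 2*(12) = -40; iterating: a(2)=-40, a(3)=-8, a(4)=72, a(5)=88, a(6)=-56, a(7)=-232, a(8)=-120, a(9)=344, a(10)=584, a(11)=-104, a(12)=-1272, a(13)=-1064; answer -1064

-1064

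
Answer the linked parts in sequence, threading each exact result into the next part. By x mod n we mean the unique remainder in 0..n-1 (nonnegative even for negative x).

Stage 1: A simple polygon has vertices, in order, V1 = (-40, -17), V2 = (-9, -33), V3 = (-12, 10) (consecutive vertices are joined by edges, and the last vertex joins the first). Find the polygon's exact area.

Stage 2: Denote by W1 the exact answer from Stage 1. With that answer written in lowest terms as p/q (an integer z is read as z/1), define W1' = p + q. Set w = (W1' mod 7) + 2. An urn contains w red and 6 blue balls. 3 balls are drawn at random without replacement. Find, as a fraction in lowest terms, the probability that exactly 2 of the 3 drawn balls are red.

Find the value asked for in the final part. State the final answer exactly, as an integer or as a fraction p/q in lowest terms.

6/13

Stage 1: cross terms: (-40*-33 - -9*-17)=1167, (-9*10 - -12*-33)=-486, (-12*-17 - -40*10)=604; twice the area = |1285| = 1285; area = 1285/2; answer 1285/2
Stage 2: W1 = 1285/2; threaded value p + q = 1287; w = 8; total draws C(14,3) = 364; favorable C(8,2)*C(6,1) = 168; P = 6/13; answer 6/13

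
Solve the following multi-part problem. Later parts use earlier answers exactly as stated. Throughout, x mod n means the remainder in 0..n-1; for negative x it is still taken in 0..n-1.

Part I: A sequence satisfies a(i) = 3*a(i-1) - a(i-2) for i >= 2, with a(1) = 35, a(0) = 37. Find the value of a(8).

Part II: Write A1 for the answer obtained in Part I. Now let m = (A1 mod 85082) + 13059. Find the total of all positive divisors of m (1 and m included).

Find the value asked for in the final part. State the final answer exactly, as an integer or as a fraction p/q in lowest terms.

41472

Part I: a(2) = 3*(35) - 1*(37) = 68; iterating: a(2)=68, a(3)=169, a(4)=439, a(5)=1148, a(6)=3005, a(7)=7867, a(8)=20596; answer 20596
Part II: A1 = 20596; m = 33655; 33655 = 5 * 53 * 127; sigma = (1 + 5) * (1 + 53) * (1 + 127) = 6 * 54 * 128 = 41472; answer 41472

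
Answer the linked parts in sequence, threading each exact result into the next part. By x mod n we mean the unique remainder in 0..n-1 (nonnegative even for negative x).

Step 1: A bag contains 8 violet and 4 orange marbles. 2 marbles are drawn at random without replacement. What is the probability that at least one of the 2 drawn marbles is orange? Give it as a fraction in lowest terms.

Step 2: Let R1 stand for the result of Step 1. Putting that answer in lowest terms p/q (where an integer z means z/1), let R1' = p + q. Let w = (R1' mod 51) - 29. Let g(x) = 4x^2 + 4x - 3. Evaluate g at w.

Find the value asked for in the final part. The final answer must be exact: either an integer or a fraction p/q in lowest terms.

3021

Step 1: total draws C(12,2) = 66; complement C(8,2) = 28; favorable 66 - 28 = 38; P = 19/33; answer 19/33
Step 2: R1 = 19/33; threaded value p + q = 52; w = -28; 4*(-28)^2 + 4*(-28)^1 - 3 = (3136) + (-112) + (-3) = 3021; answer 3021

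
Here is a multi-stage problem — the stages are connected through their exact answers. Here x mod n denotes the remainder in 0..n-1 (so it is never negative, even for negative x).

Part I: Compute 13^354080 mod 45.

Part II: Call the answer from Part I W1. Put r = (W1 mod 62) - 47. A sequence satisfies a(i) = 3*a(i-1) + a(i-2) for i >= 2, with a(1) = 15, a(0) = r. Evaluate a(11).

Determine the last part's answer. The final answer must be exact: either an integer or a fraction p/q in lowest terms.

794268

Part I: squarings mod 45: 13^1=13, 13^2=34, 13^4=31, 13^8=16, 13^16=31, 13^32=16, 13^64=31, 13^128=16, 13^256=31, 13^512=16, 13^1024=31, 13^2048=16, 13^4096=31, 13^8192=16, 13^16384=31, 13^32768=16, 13^65536=31, 13^131072=16, 13^262144=31; 13^354080 = 13^32 * 13^256 * 13^512 * 13^1024 * 13^8192 * 13^16384 * 13^65536 * 13^262144 = 16 (mod 45); answer 16
Part II: W1 = 16; r = -31; a(2) = 3*(15) + 1*(-31) = 14; iterating: a(2)=14, a(3)=57, a(4)=185, a(5)=612, a(6)=2021, a(7)=6675, a(8)=22046, a(9)=72813, a(10)=240485, a(11)=794268; answer 794268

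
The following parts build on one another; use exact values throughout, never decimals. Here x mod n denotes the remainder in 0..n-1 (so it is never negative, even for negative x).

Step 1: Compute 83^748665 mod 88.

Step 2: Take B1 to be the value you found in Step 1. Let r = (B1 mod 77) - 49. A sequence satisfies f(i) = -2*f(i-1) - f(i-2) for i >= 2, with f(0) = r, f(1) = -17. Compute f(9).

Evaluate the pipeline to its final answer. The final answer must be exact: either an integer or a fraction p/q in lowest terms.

-201

Step 1: squarings mod 88: 83^1=83, 83^2=25, 83^4=9, 83^8=81, 83^16=49, 83^32=25, 83^64=9, 83^128=81, 83^256=49, 83^512=25, 83^1024=9, 83^2048=81, 83^4096=49, 83^8192=25, 83^16384=9, 83^32768=81, 83^65536=49, 83^131072=25, 83^262144=9, 83^524288=81; 83^748665 = 83^1 * 83^8 * 83^16 * 83^32 * 83^64 * 83^1024 * 83^2048 * 83^8192 * 83^16384 * 83^65536 * 83^131072 * 83^524288 = 43 (mod 88); answer 43
Step 2: B1 = 43; r = -6; f(2) = -2*(-17) - 1*(-6) = 40; iterating: f(2)=40, f(3)=-63, f(4)=86, f(5)=-109, f(6)=132, f(7)=-155, f(8)=178, f(9)=-201; answer -201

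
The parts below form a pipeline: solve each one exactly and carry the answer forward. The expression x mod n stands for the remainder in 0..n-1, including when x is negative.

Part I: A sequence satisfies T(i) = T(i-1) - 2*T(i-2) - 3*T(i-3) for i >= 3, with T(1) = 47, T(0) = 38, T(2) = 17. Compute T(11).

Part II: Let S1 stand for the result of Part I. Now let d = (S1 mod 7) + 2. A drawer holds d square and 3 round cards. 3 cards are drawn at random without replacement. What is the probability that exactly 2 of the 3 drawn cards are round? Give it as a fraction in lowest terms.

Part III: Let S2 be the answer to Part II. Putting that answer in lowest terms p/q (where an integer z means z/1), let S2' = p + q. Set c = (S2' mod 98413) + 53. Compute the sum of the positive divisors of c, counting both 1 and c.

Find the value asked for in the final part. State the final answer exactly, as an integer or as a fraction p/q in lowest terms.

Part I: T(3) = 1*(17) - 2*(47) - 3*(38) = -191; iterating: T(3)=-191, T(4)=-366, T(5)=-35, T(6)=1270, T(7)=2438, T(8)=3, T(9)=-8683, T(10)=-16003, T(11)=1354; answer 1354
Part II: S1 = 1354; d = 5; total draws C(8,3) = 56; favorable C(3,2)*C(5,1) = 15; P = 15/56; answer 15/56
Part III: S2 = 15/56; threaded value p + q = 71; c = 124; 124 = 2^2 * 31; sigma = (1 + 2 + 4) * (1 + 31) = 7 * 32 = 224; answer 224

224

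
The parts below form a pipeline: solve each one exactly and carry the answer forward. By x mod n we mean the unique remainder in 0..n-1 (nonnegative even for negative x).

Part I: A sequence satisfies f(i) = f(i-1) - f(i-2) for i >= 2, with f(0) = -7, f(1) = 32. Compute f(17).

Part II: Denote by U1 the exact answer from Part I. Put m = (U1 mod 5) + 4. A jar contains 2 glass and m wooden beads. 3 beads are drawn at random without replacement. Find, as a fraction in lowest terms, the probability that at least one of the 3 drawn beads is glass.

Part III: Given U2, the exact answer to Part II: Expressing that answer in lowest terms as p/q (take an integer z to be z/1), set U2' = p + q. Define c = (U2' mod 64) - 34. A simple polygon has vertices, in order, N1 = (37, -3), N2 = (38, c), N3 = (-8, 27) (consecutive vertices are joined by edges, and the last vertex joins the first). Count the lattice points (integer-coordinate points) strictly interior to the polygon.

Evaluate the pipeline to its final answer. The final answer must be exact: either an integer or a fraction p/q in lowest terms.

405

Part I: f(2) = 1*(32) - 1*(-7) = 39; iterating: f(2)=39, f(3)=7, f(4)=-32, f(5)=-39, f(6)=-7, f(7)=32, f(8)=39, f(9)=7, f(10)=-32, f(11)=-39, f(12)=-7, f(13)=32, f(14)=39, f(15)=7, f(16)=-32, f(17)=-39; answer -39
Part II: U1 = -39; m = 5; total draws C(7,3) = 35; complement C(5,3) = 10; favorable 35 - 10 = 25; P = 5/7; answer 5/7
Part III: U2 = 5/7; threaded value p + q = 12; c = -22; cross terms: (37*-22 - 38*-3)=-700, (38*27 - -8*-22)=850, (-8*-3 - 37*27)=-975; twice the area = |-825| = 825; area = 825/2; boundary points = 1 + 1 + 15 = 17; strictly interior points = area - boundary/2 + 1 = 405; answer 405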